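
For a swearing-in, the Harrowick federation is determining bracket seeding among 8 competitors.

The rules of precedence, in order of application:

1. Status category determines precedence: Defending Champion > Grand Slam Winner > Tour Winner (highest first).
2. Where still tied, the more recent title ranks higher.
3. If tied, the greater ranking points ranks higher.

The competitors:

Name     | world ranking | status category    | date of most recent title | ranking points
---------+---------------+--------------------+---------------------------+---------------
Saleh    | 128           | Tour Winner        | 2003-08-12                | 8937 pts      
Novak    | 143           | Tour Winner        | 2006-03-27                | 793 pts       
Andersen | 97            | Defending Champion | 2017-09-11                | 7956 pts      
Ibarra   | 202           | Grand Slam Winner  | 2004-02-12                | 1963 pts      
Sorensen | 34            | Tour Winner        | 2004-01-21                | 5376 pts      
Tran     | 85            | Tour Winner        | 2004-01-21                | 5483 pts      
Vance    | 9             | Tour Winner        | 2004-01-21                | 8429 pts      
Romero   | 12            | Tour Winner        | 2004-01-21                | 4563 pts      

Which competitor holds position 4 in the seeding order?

Vance

By status category: Andersen (Defending Champion); then Ibarra (Grand Slam Winner); then Novak, Vance, Tran, Sorensen, Romero and Saleh (Tour Winner).
Among Novak, Vance, Tran, Sorensen, Romero and Saleh, by date of most recent title (later first): Novak (2006-03-27) before Vance, Tran, Sorensen and Romero (2004-01-21) before Saleh (2003-08-12).
Among Vance, Tran, Sorensen and Romero, by ranking points (higher first): Vance (8429 pts) before Tran (5483 pts) before Sorensen (5376 pts) before Romero (4563 pts).
Order: Andersen, Ibarra, Novak, Vance, Tran, Sorensen, Romero, Saleh.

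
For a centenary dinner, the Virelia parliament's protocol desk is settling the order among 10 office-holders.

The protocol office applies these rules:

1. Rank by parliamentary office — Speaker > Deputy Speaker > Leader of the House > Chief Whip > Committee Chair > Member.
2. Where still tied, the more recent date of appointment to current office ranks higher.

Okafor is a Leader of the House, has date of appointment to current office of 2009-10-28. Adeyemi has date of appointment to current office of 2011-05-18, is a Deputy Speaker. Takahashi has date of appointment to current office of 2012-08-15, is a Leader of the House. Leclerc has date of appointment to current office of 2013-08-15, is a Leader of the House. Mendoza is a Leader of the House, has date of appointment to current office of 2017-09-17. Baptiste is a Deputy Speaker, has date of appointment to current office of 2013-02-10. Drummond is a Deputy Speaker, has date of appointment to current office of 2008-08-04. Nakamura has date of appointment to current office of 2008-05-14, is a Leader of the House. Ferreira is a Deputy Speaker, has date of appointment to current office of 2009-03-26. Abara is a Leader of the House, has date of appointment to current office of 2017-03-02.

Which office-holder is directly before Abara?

Mendoza

By parliamentary office: Baptiste, Adeyemi, Ferreira and Drummond (Deputy Speaker); then Mendoza, Abara, Leclerc, Takahashi, Okafor and Nakamura (Leader of the House).
Among Baptiste, Adeyemi, Ferreira and Drummond, by date of appointment to current office (later first): Baptiste (2013-02-10) before Adeyemi (2011-05-18) before Ferreira (2009-03-26) before Drummond (2008-08-04).
Among Mendoza, Abara, Leclerc, Takahashi, Okafor and Nakamura, by date of appointment to current office (later first): Mendoza (2017-09-17) before Abara (2017-03-02) before Leclerc (2013-08-15) before Takahashi (2012-08-15) before Okafor (2009-10-28) before Nakamura (2008-05-14).
Order: Baptiste, Adeyemi, Ferreira, Drummond, Mendoza, Abara, Leclerc, Takahashi, Okafor, Nakamura.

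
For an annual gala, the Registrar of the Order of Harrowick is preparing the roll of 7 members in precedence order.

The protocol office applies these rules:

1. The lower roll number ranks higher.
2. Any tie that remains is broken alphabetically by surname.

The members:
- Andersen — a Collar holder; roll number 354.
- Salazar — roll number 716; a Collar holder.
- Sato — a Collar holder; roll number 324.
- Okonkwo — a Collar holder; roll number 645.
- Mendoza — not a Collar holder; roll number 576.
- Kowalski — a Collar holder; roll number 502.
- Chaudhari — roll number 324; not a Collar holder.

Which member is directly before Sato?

By roll number (lower first): Chaudhari and Sato (both 324); then Andersen (354); then Kowalski (502); then Mendoza (576); then Okonkwo (645); then Salazar (716).
Among Chaudhari and Sato, alphabetically by surname: Chaudhari before Sato.
Order: Chaudhari, Sato, Andersen, Kowalski, Mendoza, Okonkwo, Salazar.

Chaudhari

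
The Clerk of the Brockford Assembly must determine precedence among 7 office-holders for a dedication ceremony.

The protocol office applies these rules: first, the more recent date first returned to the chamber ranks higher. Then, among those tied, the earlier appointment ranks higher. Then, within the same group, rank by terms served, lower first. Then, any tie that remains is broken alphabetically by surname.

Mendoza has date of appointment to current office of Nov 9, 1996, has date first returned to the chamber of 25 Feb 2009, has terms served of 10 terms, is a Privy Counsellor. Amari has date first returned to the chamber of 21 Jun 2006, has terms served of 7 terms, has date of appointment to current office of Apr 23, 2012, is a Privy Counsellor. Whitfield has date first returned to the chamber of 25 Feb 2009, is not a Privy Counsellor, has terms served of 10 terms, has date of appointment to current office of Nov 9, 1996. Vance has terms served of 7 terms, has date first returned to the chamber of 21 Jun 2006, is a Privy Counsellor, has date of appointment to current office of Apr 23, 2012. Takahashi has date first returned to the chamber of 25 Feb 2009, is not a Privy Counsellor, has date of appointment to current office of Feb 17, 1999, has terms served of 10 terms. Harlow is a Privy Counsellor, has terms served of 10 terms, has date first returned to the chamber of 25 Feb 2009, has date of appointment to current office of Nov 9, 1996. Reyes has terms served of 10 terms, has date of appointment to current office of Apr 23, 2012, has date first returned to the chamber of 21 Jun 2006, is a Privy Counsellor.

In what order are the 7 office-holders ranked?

By date first returned to the chamber (later first): Harlow, Mendoza, Whitfield and Takahashi (each 25 Feb 2009); then Amari, Vance and Reyes (each 21 Jun 2006).
Among Harlow, Mendoza, Whitfield and Takahashi, by date of appointment to current office (earlier first): Harlow, Mendoza and Whitfield (Nov 9, 1996) before Takahashi (Feb 17, 1999).
Harlow, Mendoza and Whitfield all have terms served 10 terms, so the next rule applies.
Among Harlow, Mendoza and Whitfield, alphabetically by surname: Harlow before Mendoza before Whitfield.
Amari, Vance and Reyes all have date of appointment to current office Apr 23, 2012, so the next rule applies.
Among Amari, Vance and Reyes, by terms served (lower first): Amari and Vance (7 terms) before Reyes (10 terms).
Among Amari and Vance, alphabetically by surname: Amari before Vance.
Full order: Harlow, Mendoza, Whitfield, Takahashi, Amari, Vance, Reyes.

Harlow, Mendoza, Whitfield, Takahashi, Amari, Vance, Reyes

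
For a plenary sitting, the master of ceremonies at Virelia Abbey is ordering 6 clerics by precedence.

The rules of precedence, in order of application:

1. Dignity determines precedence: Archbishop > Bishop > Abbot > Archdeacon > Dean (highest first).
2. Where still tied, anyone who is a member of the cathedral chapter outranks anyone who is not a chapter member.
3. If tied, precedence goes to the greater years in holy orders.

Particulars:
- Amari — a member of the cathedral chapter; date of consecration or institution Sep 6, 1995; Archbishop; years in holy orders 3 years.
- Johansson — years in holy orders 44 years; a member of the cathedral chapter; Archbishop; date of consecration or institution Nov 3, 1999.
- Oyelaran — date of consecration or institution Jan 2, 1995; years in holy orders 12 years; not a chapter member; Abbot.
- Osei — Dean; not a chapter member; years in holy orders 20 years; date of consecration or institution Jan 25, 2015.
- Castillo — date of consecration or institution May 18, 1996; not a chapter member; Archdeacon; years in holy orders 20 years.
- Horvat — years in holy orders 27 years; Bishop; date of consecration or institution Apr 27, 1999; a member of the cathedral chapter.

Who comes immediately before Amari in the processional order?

By dignity: Johansson and Amari (Archbishop); then Horvat (Bishop); then Oyelaran (Abbot); then Castillo (Archdeacon); then Osei (Dean).
Johansson and Amari are each a member of the cathedral chapter, so the next rule applies.
Among Johansson and Amari, by years in holy orders (higher first): Johansson (44 years) before Amari (3 years).
Order: Johansson, Amari, Horvat, Oyelaran, Castillo, Osei.

Johansson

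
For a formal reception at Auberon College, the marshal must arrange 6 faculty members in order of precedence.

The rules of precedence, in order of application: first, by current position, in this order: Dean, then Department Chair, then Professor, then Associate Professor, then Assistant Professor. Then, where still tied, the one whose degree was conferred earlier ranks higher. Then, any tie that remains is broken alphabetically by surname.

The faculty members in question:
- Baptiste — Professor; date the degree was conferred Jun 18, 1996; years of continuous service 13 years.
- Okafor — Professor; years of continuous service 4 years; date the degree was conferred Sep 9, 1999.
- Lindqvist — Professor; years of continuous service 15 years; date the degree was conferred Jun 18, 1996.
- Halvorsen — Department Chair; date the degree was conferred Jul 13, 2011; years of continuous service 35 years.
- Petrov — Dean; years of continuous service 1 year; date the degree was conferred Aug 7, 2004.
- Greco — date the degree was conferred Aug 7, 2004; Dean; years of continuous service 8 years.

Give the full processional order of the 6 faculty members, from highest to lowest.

Greco, Petrov, Halvorsen, Baptiste, Lindqvist, Okafor

By current position: Greco and Petrov (Dean); then Halvorsen (Department Chair); then Baptiste, Lindqvist and Okafor (Professor).
Greco and Petrov both have date the degree was conferred Aug 7, 2004, so the next rule applies.
Among Greco and Petrov, alphabetically by surname: Greco before Petrov.
Among Baptiste, Lindqvist and Okafor, by date the degree was conferred (earlier first): Baptiste and Lindqvist (Jun 18, 1996) before Okafor (Sep 9, 1999).
Among Baptiste and Lindqvist, alphabetically by surname: Baptiste before Lindqvist.
Full order: Greco, Petrov, Halvorsen, Baptiste, Lindqvist, Okafor.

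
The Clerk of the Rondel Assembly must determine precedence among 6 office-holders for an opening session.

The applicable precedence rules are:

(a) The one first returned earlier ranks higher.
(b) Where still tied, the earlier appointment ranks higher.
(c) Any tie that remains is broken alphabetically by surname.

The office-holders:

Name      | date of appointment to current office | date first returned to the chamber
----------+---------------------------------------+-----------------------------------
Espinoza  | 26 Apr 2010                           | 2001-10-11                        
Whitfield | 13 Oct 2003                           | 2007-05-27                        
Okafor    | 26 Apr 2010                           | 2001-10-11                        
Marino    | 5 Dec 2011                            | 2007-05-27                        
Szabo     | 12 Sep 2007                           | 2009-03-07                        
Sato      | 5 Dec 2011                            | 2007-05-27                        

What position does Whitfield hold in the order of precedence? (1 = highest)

By date first returned to the chamber (earlier first): Espinoza and Okafor (both 2001-10-11); then Whitfield, Marino and Sato (each 2007-05-27); then Szabo (2009-03-07).
Espinoza and Okafor both have date of appointment to current office 26 Apr 2010, so the next rule applies.
Among Espinoza and Okafor, alphabetically by surname: Espinoza before Okafor.
Among Whitfield, Marino and Sato, by date of appointment to current office (earlier first): Whitfield (13 Oct 2003) before Marino and Sato (5 Dec 2011).
Among Marino and Sato, alphabetically by surname: Marino before Sato.
Order: Espinoza, Okafor, Whitfield, Marino, Sato, Szabo. So position 3.

3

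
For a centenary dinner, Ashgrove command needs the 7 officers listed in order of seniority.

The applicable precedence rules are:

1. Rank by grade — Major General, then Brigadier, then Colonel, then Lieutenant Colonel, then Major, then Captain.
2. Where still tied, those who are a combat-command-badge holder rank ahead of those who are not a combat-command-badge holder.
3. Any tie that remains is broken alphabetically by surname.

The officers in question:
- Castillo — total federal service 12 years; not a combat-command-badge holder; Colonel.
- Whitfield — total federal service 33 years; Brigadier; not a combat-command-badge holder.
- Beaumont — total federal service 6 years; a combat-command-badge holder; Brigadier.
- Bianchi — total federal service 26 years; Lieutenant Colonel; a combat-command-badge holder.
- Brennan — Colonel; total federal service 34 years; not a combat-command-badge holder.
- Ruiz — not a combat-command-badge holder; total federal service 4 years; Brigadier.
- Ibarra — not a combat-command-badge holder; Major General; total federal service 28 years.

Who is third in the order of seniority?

By grade: Ibarra (Major General); then Beaumont, Ruiz and Whitfield (Brigadier); then Brennan and Castillo (Colonel); then Bianchi (Lieutenant Colonel).
Among Beaumont, Ruiz and Whitfield, a combat-command-badge holder before not a combat-command-badge holder: Beaumont (a combat-command-badge holder) before Ruiz and Whitfield (not a combat-command-badge holder).
Among Ruiz and Whitfield, alphabetically by surname: Ruiz before Whitfield.
Brennan and Castillo are each not a combat-command-badge holder, so the next rule applies.
Among Brennan and Castillo, alphabetically by surname: Brennan before Castillo.
Order: Ibarra, Beaumont, Ruiz, Whitfield, Brennan, Castillo, Bianchi.

Ruiz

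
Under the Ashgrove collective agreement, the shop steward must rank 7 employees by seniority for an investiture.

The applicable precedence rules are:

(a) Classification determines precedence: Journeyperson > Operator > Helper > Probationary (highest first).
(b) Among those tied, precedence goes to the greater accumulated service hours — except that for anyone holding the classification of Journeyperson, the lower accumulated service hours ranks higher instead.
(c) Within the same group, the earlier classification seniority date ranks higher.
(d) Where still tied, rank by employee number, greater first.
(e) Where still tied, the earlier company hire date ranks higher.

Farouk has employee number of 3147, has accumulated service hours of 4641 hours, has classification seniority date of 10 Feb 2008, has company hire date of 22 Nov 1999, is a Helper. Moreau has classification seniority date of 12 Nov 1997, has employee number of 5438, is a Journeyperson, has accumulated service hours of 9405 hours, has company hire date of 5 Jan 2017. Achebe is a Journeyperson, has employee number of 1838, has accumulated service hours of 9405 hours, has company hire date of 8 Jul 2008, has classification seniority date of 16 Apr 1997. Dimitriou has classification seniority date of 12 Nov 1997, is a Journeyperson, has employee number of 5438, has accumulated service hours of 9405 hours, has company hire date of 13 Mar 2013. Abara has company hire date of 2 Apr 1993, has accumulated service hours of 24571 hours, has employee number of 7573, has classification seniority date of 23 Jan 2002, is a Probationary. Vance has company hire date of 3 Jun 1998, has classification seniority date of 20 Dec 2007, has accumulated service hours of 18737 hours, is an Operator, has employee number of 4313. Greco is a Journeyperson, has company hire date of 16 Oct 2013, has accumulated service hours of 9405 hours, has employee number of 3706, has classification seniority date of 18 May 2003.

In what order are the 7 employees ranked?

By classification: Achebe, Dimitriou, Moreau and Greco (Journeyperson); then Vance (Operator); then Farouk (Helper); then Abara (Probationary).
Achebe, Dimitriou, Moreau and Greco all have accumulated service hours 9405 hours, so the next rule applies.
Among Achebe, Dimitriou, Moreau and Greco, by classification seniority date (earlier first): Achebe (16 Apr 1997) before Dimitriou and Moreau (12 Nov 1997) before Greco (18 May 2003).
Dimitriou and Moreau both have employee number 5438, so the next rule applies.
Among Dimitriou and Moreau, by company hire date (earlier first): Dimitriou (13 Mar 2013) before Moreau (5 Jan 2017).
Full order: Achebe, Dimitriou, Moreau, Greco, Vance, Farouk, Abara.

Achebe, Dimitriou, Moreau, Greco, Vance, Farouk, Abara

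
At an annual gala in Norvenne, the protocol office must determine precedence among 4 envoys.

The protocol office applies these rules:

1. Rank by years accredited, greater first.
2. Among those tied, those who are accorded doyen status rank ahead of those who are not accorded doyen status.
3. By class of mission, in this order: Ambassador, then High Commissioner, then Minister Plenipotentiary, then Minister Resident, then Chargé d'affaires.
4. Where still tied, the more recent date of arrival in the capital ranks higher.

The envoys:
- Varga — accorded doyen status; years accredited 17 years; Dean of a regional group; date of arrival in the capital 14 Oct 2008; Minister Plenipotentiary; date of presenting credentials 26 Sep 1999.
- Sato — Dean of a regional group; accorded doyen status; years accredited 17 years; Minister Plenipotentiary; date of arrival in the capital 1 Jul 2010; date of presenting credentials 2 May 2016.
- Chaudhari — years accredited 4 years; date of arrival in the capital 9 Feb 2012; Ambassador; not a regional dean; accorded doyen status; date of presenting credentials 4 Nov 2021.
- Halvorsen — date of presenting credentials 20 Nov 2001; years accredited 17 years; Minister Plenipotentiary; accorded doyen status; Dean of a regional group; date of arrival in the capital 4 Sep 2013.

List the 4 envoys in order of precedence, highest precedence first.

By years accredited (higher first): Halvorsen, Sato and Varga (each 17 years); then Chaudhari (4 years).
Halvorsen, Sato and Varga are each accorded doyen status, so the next rule applies.
Halvorsen, Sato and Varga are each Minister Plenipotentiary, so the next rule applies.
Among Halvorsen, Sato and Varga, by date of arrival in the capital (later first): Halvorsen (4 Sep 2013) before Sato (1 Jul 2010) before Varga (14 Oct 2008).
Full order: Halvorsen, Sato, Varga, Chaudhari.

Halvorsen, Sato, Varga, Chaudhari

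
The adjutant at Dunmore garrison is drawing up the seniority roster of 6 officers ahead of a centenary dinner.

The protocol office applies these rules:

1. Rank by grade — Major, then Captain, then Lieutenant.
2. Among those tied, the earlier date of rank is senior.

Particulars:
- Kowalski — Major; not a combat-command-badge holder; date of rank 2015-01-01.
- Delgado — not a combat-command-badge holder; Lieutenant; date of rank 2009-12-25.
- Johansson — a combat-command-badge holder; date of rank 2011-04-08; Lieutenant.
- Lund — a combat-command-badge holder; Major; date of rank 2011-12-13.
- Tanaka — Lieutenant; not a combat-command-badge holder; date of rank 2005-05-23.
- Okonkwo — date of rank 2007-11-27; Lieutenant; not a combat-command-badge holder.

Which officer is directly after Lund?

By grade: Lund and Kowalski (Major); then Tanaka, Okonkwo, Delgado and Johansson (Lieutenant).
Among Lund and Kowalski, by date of rank (earlier first): Lund (2011-12-13) before Kowalski (2015-01-01).
Among Tanaka, Okonkwo, Delgado and Johansson, by date of rank (earlier first): Tanaka (2005-05-23) before Okonkwo (2007-11-27) before Delgado (2009-12-25) before Johansson (2011-04-08).
Order: Lund, Kowalski, Tanaka, Okonkwo, Delgado, Johansson.

Kowalski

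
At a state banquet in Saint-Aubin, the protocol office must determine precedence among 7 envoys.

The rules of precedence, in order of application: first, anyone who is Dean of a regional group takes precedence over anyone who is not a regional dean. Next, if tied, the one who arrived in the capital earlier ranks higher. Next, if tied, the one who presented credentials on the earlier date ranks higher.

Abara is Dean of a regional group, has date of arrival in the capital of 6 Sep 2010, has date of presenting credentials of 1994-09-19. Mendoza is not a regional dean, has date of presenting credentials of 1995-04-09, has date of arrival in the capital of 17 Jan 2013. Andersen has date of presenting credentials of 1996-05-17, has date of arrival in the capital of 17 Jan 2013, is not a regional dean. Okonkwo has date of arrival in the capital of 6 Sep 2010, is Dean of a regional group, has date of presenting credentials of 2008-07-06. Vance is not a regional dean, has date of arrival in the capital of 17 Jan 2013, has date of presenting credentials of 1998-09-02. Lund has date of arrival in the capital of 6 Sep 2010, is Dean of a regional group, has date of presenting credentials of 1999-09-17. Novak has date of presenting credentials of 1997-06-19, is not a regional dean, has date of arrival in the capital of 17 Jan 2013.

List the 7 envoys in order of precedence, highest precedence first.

Abara, Lund, Okonkwo, Mendoza, Andersen, Novak, Vance

By the first rule: Abara, Lund and Okonkwo (each Dean of a regional group); then Mendoza, Andersen, Novak and Vance (each not a regional dean).
Abara, Lund and Okonkwo all have date of arrival in the capital 6 Sep 2010, so the next rule applies.
Among Abara, Lund and Okonkwo, by date of presenting credentials (earlier first): Abara (1994-09-19) before Lund (1999-09-17) before Okonkwo (2008-07-06).
Mendoza, Andersen, Novak and Vance all have date of arrival in the capital 17 Jan 2013, so the next rule applies.
Among Mendoza, Andersen, Novak and Vance, by date of presenting credentials (earlier first): Mendoza (1995-04-09) before Andersen (1996-05-17) before Novak (1997-06-19) before Vance (1998-09-02).
Full order: Abara, Lund, Okonkwo, Mendoza, Andersen, Novak, Vance.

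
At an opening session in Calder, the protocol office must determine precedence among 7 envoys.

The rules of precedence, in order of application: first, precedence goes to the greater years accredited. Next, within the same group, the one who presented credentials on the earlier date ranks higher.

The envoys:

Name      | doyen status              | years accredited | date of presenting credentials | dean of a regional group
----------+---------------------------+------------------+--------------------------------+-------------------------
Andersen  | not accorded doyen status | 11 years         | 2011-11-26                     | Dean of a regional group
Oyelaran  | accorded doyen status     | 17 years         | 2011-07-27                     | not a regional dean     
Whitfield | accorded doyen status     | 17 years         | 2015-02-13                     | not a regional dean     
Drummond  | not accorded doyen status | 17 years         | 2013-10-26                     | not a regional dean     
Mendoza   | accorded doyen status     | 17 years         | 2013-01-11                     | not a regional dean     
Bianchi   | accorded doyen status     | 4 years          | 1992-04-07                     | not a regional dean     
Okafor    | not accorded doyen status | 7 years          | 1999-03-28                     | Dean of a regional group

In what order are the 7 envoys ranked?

Oyelaran, Mendoza, Drummond, Whitfield, Andersen, Okafor, Bianchi

By years accredited (higher first): Oyelaran, Mendoza, Drummond and Whitfield (each 17 years); then Andersen (11 years); then Okafor (7 years); then Bianchi (4 years).
Among Oyelaran, Mendoza, Drummond and Whitfield, by date of presenting credentials (earlier first): Oyelaran (2011-07-27) before Mendoza (2013-01-11) before Drummond (2013-10-26) before Whitfield (2015-02-13).
Full order: Oyelaran, Mendoza, Drummond, Whitfield, Andersen, Okafor, Bianchi.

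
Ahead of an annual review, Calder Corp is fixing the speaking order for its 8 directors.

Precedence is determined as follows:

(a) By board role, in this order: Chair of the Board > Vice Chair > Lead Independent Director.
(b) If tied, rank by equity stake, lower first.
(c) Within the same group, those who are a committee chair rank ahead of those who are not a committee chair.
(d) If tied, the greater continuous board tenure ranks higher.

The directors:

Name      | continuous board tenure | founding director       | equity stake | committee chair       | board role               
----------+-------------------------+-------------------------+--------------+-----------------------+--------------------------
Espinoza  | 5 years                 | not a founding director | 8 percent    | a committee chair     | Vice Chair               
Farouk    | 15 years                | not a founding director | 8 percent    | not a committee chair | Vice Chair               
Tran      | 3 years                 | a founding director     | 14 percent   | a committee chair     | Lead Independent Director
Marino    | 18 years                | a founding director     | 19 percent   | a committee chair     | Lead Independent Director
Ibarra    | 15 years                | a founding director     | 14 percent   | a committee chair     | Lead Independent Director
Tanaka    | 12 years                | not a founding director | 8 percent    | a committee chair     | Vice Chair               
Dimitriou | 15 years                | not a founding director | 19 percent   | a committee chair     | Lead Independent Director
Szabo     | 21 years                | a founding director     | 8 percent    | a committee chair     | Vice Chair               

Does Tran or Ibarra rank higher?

By board role: Szabo, Tanaka, Espinoza and Farouk (Vice Chair); then Ibarra, Tran, Marino and Dimitriou (Lead Independent Director).
Szabo, Tanaka, Espinoza and Farouk all have equity stake 8 percent, so the next rule applies.
Among Szabo, Tanaka, Espinoza and Farouk, a committee chair before not a committee chair: Szabo, Tanaka and Espinoza (a committee chair) before Farouk (not a committee chair).
Among Szabo, Tanaka and Espinoza, by continuous board tenure (higher first): Szabo (21 years) before Tanaka (12 years) before Espinoza (5 years).
Among Ibarra, Tran, Marino and Dimitriou, by equity stake (lower first): Ibarra and Tran (14 percent) before Marino and Dimitriou (19 percent).
Ibarra and Tran are each a committee chair, so the next rule applies.
Among Ibarra and Tran, by continuous board tenure (higher first): Ibarra (15 years) before Tran (3 years).
Marino and Dimitriou are each a committee chair, so the next rule applies.
Among Marino and Dimitriou, by continuous board tenure (higher first): Marino (18 years) before Dimitriou (15 years).
So Ibarra takes precedence.

Ibarra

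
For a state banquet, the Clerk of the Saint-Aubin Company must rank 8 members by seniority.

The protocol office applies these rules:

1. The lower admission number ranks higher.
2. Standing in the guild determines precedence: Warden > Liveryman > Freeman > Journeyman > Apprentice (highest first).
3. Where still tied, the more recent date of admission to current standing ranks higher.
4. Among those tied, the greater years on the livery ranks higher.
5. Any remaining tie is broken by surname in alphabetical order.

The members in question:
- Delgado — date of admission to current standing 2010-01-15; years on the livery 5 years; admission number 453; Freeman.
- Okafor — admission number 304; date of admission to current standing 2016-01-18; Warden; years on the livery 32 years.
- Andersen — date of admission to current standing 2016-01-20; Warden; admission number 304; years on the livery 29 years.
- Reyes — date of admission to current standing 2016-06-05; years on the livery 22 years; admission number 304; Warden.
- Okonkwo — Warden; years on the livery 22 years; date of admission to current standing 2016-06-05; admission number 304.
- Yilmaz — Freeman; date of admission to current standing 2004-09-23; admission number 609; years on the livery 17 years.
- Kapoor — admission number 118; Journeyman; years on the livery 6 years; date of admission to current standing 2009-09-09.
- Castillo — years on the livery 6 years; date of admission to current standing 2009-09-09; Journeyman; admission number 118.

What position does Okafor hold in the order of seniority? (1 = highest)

By admission number (lower first): Castillo and Kapoor (both 118); then Okonkwo, Reyes, Andersen and Okafor (each 304); then Delgado (453); then Yilmaz (609).
Castillo and Kapoor are each Journeyman, so the next rule applies.
Castillo and Kapoor both have date of admission to current standing 2009-09-09, so the next rule applies.
Castillo and Kapoor both have years on the livery 6 years, so the next rule applies.
Among Castillo and Kapoor, alphabetically by surname: Castillo before Kapoor.
Okonkwo, Reyes, Andersen and Okafor are each Warden, so the next rule applies.
Among Okonkwo, Reyes, Andersen and Okafor, by date of admission to current standing (later first): Okonkwo and Reyes (2016-06-05) before Andersen (2016-01-20) before Okafor (2016-01-18).
Okonkwo and Reyes both have years on the livery 22 years, so the next rule applies.
Among Okonkwo and Reyes, alphabetically by surname: Okonkwo before Reyes.
Order: Castillo, Kapoor, Okonkwo, Reyes, Andersen, Okafor, Delgado, Yilmaz. So position 6.

6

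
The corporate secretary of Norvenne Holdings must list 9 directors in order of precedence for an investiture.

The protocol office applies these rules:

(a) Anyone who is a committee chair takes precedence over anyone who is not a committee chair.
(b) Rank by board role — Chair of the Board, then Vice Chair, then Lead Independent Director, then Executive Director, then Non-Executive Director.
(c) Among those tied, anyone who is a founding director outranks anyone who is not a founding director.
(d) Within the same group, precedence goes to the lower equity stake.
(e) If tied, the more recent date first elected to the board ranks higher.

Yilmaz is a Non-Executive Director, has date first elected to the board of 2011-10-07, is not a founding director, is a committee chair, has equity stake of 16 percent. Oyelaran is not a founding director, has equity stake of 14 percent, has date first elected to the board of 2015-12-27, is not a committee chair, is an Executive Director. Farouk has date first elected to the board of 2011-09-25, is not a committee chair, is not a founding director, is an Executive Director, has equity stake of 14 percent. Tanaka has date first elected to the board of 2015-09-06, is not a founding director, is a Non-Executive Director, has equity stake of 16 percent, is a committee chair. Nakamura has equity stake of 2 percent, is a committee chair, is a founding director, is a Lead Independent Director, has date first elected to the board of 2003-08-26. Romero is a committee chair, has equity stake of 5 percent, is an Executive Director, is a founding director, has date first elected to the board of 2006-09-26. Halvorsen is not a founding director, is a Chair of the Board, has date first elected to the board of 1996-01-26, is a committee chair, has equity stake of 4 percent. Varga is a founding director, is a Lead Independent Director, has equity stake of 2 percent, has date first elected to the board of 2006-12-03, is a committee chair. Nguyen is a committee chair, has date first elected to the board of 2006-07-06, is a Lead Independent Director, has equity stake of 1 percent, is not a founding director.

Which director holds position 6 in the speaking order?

Tanaka

By the first rule: Halvorsen, Varga, Nakamura, Nguyen, Romero, Tanaka and Yilmaz (each a committee chair); then Oyelaran and Farouk (both not a committee chair).
Among Halvorsen, Varga, Nakamura, Nguyen, Romero, Tanaka and Yilmaz, by board role: Halvorsen (Chair of the Board) before Varga, Nakamura and Nguyen (Lead Independent Director) before Romero (Executive Director) before Tanaka and Yilmaz (Non-Executive Director).
Among Varga, Nakamura and Nguyen, a founding director before not a founding director: Varga and Nakamura (a founding director) before Nguyen (not a founding director).
Varga and Nakamura both have equity stake 2 percent, so the next rule applies.
Among Varga and Nakamura, by date first elected to the board (later first): Varga (2006-12-03) before Nakamura (2003-08-26).
Tanaka and Yilmaz are each not a founding director, so the next rule applies.
Tanaka and Yilmaz both have equity stake 16 percent, so the next rule applies.
Among Tanaka and Yilmaz, by date first elected to the board (later first): Tanaka (2015-09-06) before Yilmaz (2011-10-07).
Oyelaran and Farouk are each Executive Director, so the next rule applies.
Oyelaran and Farouk are each not a founding director, so the next rule applies.
Oyelaran and Farouk both have equity stake 14 percent, so the next rule applies.
Among Oyelaran and Farouk, by date first elected to the board (later first): Oyelaran (2015-12-27) before Farouk (2011-09-25).
Order: Halvorsen, Varga, Nakamura, Nguyen, Romero, Tanaka, Yilmaz, Oyelaran, Farouk.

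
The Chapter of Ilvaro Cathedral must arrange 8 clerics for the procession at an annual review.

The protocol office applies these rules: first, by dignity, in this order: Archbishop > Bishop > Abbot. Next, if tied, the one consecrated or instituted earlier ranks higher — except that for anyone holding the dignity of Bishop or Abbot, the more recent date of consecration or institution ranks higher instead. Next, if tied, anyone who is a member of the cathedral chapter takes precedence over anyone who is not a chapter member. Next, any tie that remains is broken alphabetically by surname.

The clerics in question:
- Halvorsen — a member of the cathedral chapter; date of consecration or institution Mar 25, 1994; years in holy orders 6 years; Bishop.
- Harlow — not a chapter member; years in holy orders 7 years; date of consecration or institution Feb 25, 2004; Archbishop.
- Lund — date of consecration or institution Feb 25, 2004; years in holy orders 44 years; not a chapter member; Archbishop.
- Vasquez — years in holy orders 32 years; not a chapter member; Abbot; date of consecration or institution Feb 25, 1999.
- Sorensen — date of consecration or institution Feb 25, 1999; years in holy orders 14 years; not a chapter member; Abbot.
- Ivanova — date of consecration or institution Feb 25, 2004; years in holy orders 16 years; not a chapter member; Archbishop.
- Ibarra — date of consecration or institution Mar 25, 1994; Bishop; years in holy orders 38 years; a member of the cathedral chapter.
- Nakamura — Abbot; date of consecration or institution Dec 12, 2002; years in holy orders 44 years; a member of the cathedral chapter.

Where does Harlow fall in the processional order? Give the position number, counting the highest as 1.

1

By dignity: Harlow, Ivanova and Lund (Archbishop); then Halvorsen and Ibarra (Bishop); then Nakamura, Sorensen and Vasquez (Abbot).
Harlow, Ivanova and Lund all have date of consecration or institution Feb 25, 2004, so the next rule applies.
Harlow, Ivanova and Lund are each not a chapter member, so the next rule applies.
Among Harlow, Ivanova and Lund, alphabetically by surname: Harlow before Ivanova before Lund.
Halvorsen and Ibarra both have date of consecration or institution Mar 25, 1994, so the next rule applies.
Halvorsen and Ibarra are each a member of the cathedral chapter, so the next rule applies.
Among Halvorsen and Ibarra, alphabetically by surname: Halvorsen before Ibarra.
Among Nakamura, Sorensen and Vasquez, by date of consecration or institution (later first) (reversed rule for this group): Nakamura (Dec 12, 2002) before Sorensen and Vasquez (Feb 25, 1999).
Sorensen and Vasquez are each not a chapter member, so the next rule applies.
Among Sorensen and Vasquez, alphabetically by surname: Sorensen before Vasquez.
Order: Harlow, Ivanova, Lund, Halvorsen, Ibarra, Nakamura, Sorensen, Vasquez. So position 1.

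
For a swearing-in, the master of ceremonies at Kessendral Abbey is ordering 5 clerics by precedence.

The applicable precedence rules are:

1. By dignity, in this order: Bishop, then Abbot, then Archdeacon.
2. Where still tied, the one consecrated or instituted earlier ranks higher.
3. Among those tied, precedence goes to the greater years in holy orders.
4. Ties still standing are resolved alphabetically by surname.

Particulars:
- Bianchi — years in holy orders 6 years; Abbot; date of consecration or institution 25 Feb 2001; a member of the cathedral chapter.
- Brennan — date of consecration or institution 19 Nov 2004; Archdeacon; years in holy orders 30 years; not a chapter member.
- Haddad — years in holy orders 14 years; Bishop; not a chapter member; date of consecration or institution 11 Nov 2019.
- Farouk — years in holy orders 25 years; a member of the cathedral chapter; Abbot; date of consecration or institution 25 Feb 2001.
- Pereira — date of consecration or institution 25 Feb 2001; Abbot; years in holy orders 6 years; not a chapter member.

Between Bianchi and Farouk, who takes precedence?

By dignity: Haddad (Bishop); then Farouk, Bianchi and Pereira (Abbot); then Brennan (Archdeacon).
Farouk, Bianchi and Pereira all have date of consecration or institution 25 Feb 2001, so the next rule applies.
Among Farouk, Bianchi and Pereira, by years in holy orders (higher first): Farouk (25 years) before Bianchi and Pereira (6 years).
Among Bianchi and Pereira, alphabetically by surname: Bianchi before Pereira.
So Farouk takes precedence.

Farouk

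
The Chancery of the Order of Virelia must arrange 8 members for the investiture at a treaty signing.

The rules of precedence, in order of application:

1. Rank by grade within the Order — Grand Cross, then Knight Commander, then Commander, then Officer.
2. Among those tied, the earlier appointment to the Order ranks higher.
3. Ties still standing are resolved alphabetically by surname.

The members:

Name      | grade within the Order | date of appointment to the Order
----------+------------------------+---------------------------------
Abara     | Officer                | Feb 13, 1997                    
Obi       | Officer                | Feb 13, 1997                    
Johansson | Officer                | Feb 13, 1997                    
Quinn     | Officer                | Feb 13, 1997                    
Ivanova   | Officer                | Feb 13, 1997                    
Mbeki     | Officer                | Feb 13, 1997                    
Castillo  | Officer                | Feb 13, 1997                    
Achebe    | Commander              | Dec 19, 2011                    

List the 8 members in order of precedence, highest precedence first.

By grade within the Order: Achebe (Commander); then Abara, Castillo, Ivanova, Johansson, Mbeki, Obi and Quinn (Officer).
Abara, Castillo, Ivanova, Johansson, Mbeki, Obi and Quinn all have date of appointment to the Order Feb 13, 1997, so the next rule applies.
Among Abara, Castillo, Ivanova, Johansson, Mbeki, Obi and Quinn, alphabetically by surname: Abara before Castillo before Ivanova before Johansson before Mbeki before Obi before Quinn.
Full order: Achebe, Abara, Castillo, Ivanova, Johansson, Mbeki, Obi, Quinn.

Achebe, Abara, Castillo, Ivanova, Johansson, Mbeki, Obi, Quinn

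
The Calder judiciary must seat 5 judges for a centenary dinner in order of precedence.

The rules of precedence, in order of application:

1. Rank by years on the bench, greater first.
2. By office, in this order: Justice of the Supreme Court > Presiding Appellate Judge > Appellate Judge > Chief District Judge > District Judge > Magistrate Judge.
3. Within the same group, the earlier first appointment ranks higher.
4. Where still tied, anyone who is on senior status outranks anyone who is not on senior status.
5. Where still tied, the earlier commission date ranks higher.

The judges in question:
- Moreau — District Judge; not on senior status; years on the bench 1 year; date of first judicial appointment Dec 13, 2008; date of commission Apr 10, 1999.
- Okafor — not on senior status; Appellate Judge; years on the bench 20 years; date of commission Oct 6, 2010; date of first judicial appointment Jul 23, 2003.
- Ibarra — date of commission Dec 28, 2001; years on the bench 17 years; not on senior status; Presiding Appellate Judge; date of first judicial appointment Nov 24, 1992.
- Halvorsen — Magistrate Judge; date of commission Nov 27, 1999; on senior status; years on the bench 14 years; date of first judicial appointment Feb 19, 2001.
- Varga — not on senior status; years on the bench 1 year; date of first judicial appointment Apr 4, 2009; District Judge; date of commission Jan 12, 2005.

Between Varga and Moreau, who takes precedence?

By years on the bench (higher first): Okafor (20 years); then Ibarra (17 years); then Halvorsen (14 years); then Moreau and Varga (both 1 year).
Moreau and Varga are each District Judge, so the next rule applies.
Among Moreau and Varga, by date of first judicial appointment (earlier first): Moreau (Dec 13, 2008) before Varga (Apr 4, 2009).
So Moreau takes precedence.

Moreau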